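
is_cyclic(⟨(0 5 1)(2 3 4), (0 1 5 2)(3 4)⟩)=no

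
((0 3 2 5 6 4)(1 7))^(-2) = (0 6 2)(3 4 5)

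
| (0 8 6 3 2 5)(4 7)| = 6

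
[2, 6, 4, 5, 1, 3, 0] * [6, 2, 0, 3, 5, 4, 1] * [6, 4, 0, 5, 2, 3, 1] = [6, 4, 3, 2, 0, 5, 1]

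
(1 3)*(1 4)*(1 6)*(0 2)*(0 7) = (0 2 7)(1 3 4 6)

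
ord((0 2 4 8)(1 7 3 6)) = 4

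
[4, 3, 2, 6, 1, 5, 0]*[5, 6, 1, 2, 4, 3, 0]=[4, 2, 1, 0, 6, 3, 5]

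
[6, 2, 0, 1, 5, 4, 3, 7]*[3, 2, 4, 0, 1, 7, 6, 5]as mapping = [0→6, 1→4, 2→3, 3→2, 4→7, 5→1, 6→0, 7→5]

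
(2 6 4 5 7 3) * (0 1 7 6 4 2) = (0 1 7 3)(2 4 5 6)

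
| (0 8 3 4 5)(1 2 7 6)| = 20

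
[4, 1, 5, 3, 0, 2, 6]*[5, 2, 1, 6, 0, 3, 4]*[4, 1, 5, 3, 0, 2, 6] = [4, 5, 3, 6, 2, 1, 0]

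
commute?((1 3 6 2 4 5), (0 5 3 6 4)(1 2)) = no:(1 3 6 2 4 5)*(0 5 3 6 4)(1 2) = (0 5 2)(1 6)(3 4), (0 5 3 6 4)(1 2)*(1 3 6 2 4 5) = (0 1 4)(2 3)(5 6)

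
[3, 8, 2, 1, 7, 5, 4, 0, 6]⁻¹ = [7, 3, 2, 0, 6, 5, 8, 4, 1]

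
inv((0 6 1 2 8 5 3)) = (0 3 5 8 2 1 6)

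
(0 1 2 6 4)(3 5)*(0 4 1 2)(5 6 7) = (0 2 7 5 3 6 1)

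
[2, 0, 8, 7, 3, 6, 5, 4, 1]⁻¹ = [1, 8, 0, 4, 7, 6, 5, 3, 2]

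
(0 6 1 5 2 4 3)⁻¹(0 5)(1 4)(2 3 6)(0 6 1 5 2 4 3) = (0 1 4)(2 6)(3 5)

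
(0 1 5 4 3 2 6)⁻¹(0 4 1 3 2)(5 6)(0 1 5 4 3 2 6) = (0 4)(1 3 5 2 6)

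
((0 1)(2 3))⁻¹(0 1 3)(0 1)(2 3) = (0 2 1)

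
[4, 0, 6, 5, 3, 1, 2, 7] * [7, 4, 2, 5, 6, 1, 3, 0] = [6, 7, 3, 1, 5, 4, 2, 0]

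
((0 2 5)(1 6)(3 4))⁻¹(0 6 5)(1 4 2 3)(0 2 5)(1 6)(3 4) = (0 2 1)(3 5 4 6)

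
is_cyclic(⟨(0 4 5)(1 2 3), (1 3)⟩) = no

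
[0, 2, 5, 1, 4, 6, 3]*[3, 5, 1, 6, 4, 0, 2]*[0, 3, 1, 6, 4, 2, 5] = [6, 3, 0, 2, 4, 1, 5]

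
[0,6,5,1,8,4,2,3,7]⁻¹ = [0,3,6,7,5,2,1,8,4]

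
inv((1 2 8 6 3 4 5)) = (1 5 4 3 6 8 2)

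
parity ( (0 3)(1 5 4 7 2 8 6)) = odd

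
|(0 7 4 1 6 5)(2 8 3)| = 6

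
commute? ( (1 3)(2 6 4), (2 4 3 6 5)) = no: (1 3)(2 6 4)*(2 4 3 6 5) = (1 6 3)(2 5), (2 4 3 6 5)*(1 3)(2 6 4) = (1 3 4)(5 6)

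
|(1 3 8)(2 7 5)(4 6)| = 6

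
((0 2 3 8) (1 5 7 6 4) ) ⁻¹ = (0 8 3 2) (1 4 6 7 5) 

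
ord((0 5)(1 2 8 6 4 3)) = 6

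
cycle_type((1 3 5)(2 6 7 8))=3.4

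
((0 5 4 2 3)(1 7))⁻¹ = (0 3 2 4 5)(1 7)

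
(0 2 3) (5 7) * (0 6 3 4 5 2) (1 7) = (1 7 2 4 5) (3 6) 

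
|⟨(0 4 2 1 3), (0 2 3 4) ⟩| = 120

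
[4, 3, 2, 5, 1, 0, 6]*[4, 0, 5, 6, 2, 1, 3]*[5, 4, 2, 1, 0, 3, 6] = [2, 6, 3, 4, 5, 0, 1]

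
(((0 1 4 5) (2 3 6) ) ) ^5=(0 1 4 5) (2 6 3) 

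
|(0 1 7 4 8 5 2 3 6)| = 9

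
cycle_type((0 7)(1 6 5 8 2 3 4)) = 2.7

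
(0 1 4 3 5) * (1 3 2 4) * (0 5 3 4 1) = (0 4 2 1)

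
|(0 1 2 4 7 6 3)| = 7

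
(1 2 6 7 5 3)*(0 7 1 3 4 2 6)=(0 7 5 4 2)(1 6)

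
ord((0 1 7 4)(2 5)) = 4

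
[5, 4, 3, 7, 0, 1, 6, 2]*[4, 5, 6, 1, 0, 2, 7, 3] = [2, 0, 1, 3, 4, 5, 7, 6]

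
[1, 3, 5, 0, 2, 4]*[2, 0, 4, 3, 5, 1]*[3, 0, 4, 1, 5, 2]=[3, 1, 0, 4, 5, 2]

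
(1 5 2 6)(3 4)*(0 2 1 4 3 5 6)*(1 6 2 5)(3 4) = (0 5 6 3 4 1 2)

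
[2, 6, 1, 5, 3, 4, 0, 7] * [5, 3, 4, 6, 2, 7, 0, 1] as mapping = [0→4, 1→0, 2→3, 3→7, 4→6, 5→2, 6→5, 7→1] 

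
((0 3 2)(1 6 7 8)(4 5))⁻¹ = (0 2 3)(1 8 7 6)(4 5)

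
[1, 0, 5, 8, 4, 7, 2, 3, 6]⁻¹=[1, 0, 6, 7, 4, 2, 8, 5, 3]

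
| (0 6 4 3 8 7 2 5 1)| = 9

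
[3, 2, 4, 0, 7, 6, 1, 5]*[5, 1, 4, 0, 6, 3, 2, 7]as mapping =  [0→0, 1→4, 2→6, 3→5, 4→7, 5→2, 6→1, 7→3]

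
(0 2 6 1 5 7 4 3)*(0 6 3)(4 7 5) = (0 2 3 6 1 4)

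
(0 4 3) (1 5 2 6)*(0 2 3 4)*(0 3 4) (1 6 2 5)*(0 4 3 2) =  (0 2) (3 5) 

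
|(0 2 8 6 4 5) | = 6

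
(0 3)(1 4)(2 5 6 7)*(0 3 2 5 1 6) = (0 2 1 4 6 7 5)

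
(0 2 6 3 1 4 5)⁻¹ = (0 5 4 1 3 6 2)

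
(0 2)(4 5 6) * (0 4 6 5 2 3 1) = (0 3 1)(2 4)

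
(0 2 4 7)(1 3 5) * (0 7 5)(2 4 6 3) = (0 4 5 1 2 6 3)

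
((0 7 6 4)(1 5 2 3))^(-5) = (0 4 6 7)(1 3 2 5)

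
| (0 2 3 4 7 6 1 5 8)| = 9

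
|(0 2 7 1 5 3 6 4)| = 8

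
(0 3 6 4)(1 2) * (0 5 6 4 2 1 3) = (2 3 4 5 6)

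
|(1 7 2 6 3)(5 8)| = 10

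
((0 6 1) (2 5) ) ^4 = (0 6 1) 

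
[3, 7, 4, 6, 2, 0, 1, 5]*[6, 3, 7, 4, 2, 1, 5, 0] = [4, 0, 2, 5, 7, 6, 3, 1]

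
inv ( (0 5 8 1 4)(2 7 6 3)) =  (0 4 1 8 5)(2 3 6 7)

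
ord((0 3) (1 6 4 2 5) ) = 10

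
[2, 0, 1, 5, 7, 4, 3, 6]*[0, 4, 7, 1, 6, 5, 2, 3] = [7, 0, 4, 5, 3, 6, 1, 2]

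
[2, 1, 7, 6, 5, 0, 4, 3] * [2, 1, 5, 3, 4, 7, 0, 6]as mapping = [0→5, 1→1, 2→6, 3→0, 4→7, 5→2, 6→4, 7→3]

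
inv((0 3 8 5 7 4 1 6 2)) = (0 2 6 1 4 7 5 8 3)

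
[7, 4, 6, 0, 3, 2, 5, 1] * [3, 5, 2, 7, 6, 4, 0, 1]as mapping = [0→1, 1→6, 2→0, 3→3, 4→7, 5→2, 6→4, 7→5]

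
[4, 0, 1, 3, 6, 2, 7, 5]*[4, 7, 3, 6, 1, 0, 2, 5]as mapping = [0→1, 1→4, 2→7, 3→6, 4→2, 5→3, 6→5, 7→0]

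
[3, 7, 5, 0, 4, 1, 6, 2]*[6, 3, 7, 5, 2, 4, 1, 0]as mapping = [0→5, 1→0, 2→4, 3→6, 4→2, 5→3, 6→1, 7→7]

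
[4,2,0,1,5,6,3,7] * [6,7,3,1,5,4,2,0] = [5,3,6,7,4,2,1,0]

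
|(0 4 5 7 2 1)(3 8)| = 6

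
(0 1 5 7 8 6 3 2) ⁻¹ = (0 2 3 6 8 7 5 1) 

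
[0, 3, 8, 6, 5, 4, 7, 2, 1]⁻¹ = [0, 8, 7, 1, 5, 4, 3, 6, 2]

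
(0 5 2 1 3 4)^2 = (0 2 3)(1 4 5)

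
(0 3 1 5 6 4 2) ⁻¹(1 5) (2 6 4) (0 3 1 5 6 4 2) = (0 4 2) (5 6) 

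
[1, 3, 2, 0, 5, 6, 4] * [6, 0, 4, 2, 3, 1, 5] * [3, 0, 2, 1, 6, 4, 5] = [3, 2, 6, 5, 0, 4, 1] 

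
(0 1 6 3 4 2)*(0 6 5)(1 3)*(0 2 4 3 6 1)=(0 6)(1 5 2)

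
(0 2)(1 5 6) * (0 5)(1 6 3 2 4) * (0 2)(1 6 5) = (0 4 6 5 3)(1 2)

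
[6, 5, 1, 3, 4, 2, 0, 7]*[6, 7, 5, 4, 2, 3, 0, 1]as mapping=[0→0, 1→3, 2→7, 3→4, 4→2, 5→5, 6→6, 7→1]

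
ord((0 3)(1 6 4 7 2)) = 10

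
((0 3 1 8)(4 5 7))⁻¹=(0 8 1 3)(4 7 5)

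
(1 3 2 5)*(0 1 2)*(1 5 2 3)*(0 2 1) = (0 5 3 2 1)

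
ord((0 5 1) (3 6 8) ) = 3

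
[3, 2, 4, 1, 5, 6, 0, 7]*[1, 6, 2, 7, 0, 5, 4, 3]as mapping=[0→7, 1→2, 2→0, 3→6, 4→5, 5→4, 6→1, 7→3]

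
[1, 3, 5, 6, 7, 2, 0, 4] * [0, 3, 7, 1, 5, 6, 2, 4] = [3, 1, 6, 2, 4, 7, 0, 5]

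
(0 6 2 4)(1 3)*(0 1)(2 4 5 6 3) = (0 3)(1 2 5 6 4)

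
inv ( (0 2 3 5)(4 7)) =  (0 5 3 2)(4 7)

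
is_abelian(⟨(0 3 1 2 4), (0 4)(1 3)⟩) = no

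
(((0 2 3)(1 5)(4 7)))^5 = (0 3 2)(1 5)(4 7)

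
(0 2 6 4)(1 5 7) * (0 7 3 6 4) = (0 2 4 7 1 5 3 6)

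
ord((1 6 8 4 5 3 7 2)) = 8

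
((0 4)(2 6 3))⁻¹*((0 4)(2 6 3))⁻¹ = (2 6 3)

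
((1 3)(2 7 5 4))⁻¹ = (1 3)(2 4 5 7)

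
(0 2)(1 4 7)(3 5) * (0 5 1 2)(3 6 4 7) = (1 7 2 5 6 4 3)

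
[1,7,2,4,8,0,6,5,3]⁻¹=[5,0,2,8,3,7,6,1,4]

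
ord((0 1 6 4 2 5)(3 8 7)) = 6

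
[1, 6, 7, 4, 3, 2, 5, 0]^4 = [2, 7, 6, 3, 4, 1, 0, 5]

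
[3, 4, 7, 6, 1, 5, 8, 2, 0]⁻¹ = [8, 4, 7, 0, 1, 5, 3, 2, 6]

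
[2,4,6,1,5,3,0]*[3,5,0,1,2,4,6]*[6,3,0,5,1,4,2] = [6,0,2,4,1,3,5]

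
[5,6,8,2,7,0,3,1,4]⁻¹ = [5,7,3,6,8,0,1,4,2]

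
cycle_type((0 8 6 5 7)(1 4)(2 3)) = 2^2.5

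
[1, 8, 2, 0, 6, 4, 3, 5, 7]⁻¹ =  [3, 0, 2, 6, 5, 7, 4, 8, 1]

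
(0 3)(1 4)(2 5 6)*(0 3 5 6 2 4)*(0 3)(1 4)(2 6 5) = (0 2 5 6 1 3)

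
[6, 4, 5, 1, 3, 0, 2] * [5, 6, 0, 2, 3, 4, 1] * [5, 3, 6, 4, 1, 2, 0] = [3, 4, 1, 0, 6, 2, 5]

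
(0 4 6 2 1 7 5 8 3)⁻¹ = (0 3 8 5 7 1 2 6 4)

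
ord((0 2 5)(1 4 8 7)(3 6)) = 12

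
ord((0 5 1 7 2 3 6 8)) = 8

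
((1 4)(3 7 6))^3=(1 4)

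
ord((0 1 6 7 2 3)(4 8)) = 6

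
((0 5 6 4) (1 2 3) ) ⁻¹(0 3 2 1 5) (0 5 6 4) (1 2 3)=(1 3 2 6 5) 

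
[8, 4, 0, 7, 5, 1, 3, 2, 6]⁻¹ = [2, 5, 7, 6, 1, 4, 8, 3, 0]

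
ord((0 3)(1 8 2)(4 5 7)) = 6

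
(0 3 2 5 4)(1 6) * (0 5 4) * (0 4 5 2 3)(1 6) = (2 5 4)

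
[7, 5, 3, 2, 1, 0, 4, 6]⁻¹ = [5, 4, 3, 2, 6, 1, 7, 0]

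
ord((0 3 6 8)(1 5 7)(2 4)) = 12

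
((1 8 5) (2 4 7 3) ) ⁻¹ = (1 5 8) (2 3 7 4) 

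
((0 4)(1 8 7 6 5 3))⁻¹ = (0 4)(1 3 5 6 7 8)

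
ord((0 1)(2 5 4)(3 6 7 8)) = 12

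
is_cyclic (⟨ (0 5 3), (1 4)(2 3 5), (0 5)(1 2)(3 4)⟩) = no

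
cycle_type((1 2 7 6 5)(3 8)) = 2.5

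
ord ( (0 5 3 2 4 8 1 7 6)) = 9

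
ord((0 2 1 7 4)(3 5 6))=15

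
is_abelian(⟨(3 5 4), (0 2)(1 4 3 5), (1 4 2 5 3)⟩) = no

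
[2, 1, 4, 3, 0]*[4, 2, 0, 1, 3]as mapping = [0→0, 1→2, 2→3, 3→1, 4→4]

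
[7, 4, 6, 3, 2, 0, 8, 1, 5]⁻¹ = [5, 7, 4, 3, 1, 8, 2, 0, 6]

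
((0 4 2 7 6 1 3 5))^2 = (0 2 6 3)(1 5 4 7)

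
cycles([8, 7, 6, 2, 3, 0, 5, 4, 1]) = (0 8 1 7 4 3 2 6 5)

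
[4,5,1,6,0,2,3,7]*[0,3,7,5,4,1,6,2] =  [4,1,3,6,0,7,5,2]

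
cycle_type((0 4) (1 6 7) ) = 2.3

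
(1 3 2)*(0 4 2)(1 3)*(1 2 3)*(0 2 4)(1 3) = (1 4)(2 3)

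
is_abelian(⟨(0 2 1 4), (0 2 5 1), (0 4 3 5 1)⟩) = no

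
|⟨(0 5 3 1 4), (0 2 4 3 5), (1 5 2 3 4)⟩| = 360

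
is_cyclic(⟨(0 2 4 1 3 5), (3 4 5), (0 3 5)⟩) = no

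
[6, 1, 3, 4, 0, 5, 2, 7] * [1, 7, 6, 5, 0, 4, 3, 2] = [3, 7, 5, 0, 1, 4, 6, 2]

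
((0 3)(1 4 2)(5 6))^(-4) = (1 2 4)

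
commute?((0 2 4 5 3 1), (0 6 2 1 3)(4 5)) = no:(0 2 4 5 3 1)*(0 6 2 1 3)(4 5) = (0 1 6 2 5), (0 6 2 1 3)(4 5)*(0 2 4 5 3 1) = (0 6 4 3 2)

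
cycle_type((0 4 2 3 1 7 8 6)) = 8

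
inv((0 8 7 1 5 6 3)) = (0 3 6 5 1 7 8)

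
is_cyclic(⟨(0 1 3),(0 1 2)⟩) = no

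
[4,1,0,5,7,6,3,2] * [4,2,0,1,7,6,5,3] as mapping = [0→7,1→2,2→4,3→6,4→3,5→5,6→1,7→0] 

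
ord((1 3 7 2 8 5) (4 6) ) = 6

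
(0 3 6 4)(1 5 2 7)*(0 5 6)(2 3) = (0 2 7 1 6 4 5 3)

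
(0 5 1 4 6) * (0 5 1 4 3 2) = (0 1 3 2)(4 6 5)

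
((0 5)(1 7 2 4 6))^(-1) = (0 5)(1 6 4 2 7)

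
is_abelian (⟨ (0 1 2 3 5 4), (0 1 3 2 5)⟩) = no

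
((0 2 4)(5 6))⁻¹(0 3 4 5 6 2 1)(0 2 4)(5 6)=(0 6 5 4 1 2 3)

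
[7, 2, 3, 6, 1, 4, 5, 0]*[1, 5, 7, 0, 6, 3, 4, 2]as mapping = [0→2, 1→7, 2→0, 3→4, 4→5, 5→6, 6→3, 7→1]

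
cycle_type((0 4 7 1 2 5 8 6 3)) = 9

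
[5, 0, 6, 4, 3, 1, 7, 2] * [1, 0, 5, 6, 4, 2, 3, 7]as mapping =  [0→2, 1→1, 2→3, 3→4, 4→6, 5→0, 6→7, 7→5]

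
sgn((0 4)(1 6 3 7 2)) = -1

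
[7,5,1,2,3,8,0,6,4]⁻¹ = [6,2,3,4,8,1,7,0,5]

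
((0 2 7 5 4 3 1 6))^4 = (0 4)(1 7)(2 3)(5 6)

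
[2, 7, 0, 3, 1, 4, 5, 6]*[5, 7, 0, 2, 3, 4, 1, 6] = [0, 6, 5, 2, 7, 3, 4, 1]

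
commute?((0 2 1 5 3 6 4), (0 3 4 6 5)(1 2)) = no:(0 2 1 5 3 6 4)*(0 3 4 6 5)(1 2) = (0 1)(3 5 4), (0 3 4 6 5)(1 2)*(0 2 1 5 3 6 4) = (0 6 3)(2 5)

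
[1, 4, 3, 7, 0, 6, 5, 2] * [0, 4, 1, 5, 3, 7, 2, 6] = [4, 3, 5, 6, 0, 2, 7, 1]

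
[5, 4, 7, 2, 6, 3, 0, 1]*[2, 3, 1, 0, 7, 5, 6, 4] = [5, 7, 4, 1, 6, 0, 2, 3]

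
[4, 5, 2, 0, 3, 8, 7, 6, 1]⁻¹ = [3, 8, 2, 4, 0, 1, 7, 6, 5]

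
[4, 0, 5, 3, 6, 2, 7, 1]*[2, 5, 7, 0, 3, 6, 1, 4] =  [3, 2, 6, 0, 1, 7, 4, 5]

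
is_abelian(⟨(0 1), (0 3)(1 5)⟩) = no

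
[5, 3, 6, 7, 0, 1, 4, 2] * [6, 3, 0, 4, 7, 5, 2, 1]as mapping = [0→5, 1→4, 2→2, 3→1, 4→6, 5→3, 6→7, 7→0]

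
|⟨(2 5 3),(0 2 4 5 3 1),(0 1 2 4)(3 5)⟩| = 720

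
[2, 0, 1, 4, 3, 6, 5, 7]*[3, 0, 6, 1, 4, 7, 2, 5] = [6, 3, 0, 4, 1, 2, 7, 5]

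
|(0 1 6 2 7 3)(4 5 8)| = 6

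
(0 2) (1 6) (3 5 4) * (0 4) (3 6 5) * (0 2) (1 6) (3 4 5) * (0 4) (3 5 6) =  (0 4 1 5 2 6 3) 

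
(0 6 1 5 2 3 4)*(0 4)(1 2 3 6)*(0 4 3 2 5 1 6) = (0 6 5 2)(3 4)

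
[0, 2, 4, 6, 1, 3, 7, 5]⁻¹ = [0, 4, 1, 5, 2, 7, 3, 6]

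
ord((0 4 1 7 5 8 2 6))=8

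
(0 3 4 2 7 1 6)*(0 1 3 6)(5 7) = (0 6 1)(2 5 7 3 4)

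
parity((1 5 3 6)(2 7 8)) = odd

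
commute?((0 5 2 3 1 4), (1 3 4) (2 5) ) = no:(0 5 2 3 1 4)*(1 3 4) (2 5) = (0 2 4), (1 3 4) (2 5)*(0 5 2 3 1 4) = (0 5 3) 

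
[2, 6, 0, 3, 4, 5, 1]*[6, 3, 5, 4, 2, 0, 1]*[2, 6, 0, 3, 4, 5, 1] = [5, 6, 1, 4, 0, 2, 3]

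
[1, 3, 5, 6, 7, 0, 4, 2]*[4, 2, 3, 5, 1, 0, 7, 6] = [2, 5, 0, 7, 6, 4, 1, 3]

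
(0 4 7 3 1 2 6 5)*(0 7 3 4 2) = (0 2 6 5 7 4 3 1) 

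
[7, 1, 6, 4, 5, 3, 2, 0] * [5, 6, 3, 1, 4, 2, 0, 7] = [7, 6, 0, 4, 2, 1, 3, 5]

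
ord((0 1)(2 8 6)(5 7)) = 6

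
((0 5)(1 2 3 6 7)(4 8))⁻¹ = (0 5)(1 7 6 3 2)(4 8)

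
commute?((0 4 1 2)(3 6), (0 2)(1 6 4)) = no:(0 4 1 2)(3 6) * (0 2)(1 6 4) = (0 1)(3 4 6), (0 2)(1 6 4) * (0 4 1 2)(3 6) = (1 3 6)(2 4)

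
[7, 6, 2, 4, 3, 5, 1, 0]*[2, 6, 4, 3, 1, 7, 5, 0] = [0, 5, 4, 1, 3, 7, 6, 2]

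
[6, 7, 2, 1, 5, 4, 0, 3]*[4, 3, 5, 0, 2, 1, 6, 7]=[6, 7, 5, 3, 1, 2, 4, 0]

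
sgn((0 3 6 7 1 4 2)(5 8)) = -1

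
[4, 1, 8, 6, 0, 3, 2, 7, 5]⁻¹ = [4, 1, 6, 5, 0, 8, 3, 7, 2]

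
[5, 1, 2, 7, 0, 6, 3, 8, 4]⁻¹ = [4, 1, 2, 6, 8, 0, 5, 3, 7]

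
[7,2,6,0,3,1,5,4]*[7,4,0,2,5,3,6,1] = [1,0,6,7,2,4,3,5]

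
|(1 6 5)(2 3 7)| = 3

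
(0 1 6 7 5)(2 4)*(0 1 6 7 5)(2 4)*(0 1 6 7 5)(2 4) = (0 7 1 5 6)(2 4)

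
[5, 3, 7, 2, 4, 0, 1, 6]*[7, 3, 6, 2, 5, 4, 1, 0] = [4, 2, 0, 6, 5, 7, 3, 1]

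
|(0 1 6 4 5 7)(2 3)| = 6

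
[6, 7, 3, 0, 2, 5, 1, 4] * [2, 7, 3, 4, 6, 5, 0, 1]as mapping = [0→0, 1→1, 2→4, 3→2, 4→3, 5→5, 6→7, 7→6]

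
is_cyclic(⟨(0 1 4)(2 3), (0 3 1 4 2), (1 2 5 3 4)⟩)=no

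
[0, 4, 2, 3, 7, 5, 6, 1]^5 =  [0, 7, 2, 3, 1, 5, 6, 4]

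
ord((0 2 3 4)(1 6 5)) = 12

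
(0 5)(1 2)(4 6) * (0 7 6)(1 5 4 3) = (0 4)(1 2 5 7 6 3)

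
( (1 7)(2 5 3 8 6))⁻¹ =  (1 7)(2 6 8 3 5)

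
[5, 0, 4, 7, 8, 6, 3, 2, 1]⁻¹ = [1, 8, 7, 6, 2, 0, 5, 3, 4]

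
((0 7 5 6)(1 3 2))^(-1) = (0 6 5 7)(1 2 3)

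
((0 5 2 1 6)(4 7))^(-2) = (0 1 5 6 2)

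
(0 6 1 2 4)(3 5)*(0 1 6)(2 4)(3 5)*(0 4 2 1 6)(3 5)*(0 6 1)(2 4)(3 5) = (0 2)(1 4)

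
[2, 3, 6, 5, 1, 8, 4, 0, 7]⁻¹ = [7, 4, 0, 1, 6, 3, 2, 8, 5]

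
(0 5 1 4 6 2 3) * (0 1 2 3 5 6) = (0 6 3 1 4) (2 5) 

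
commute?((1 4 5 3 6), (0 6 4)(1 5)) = no:(1 4 5 3 6) * (0 6 4)(1 5) = (0 6 5 3 4 1), (0 6 4)(1 5) * (1 4 5 3 6) = (0 1 3 6 5 4)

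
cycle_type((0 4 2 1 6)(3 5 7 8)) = 4.5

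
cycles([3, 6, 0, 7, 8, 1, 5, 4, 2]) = (0 3 7 4 8 2) (1 6 5) 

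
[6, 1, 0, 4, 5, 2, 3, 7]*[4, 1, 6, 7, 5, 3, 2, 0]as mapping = [0→2, 1→1, 2→4, 3→5, 4→3, 5→6, 6→7, 7→0]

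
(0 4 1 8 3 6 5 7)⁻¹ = (0 7 5 6 3 8 1 4)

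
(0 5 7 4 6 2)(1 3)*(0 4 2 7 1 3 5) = (1 5)(2 4 6 7)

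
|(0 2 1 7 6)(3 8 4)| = 15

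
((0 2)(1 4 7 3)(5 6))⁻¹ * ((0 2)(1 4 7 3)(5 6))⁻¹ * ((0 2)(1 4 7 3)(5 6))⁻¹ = (0 2)(1 4 7 3)(5 6)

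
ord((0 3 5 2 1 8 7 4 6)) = 9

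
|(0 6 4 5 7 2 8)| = 7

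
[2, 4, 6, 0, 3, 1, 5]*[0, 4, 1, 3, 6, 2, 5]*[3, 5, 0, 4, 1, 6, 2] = [5, 2, 6, 3, 4, 1, 0]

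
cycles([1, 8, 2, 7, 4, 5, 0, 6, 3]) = (0 1 8 3 7 6)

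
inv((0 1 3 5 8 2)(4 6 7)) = (0 2 8 5 3 1)(4 7 6)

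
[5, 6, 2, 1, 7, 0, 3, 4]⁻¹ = [5, 3, 2, 6, 7, 0, 1, 4]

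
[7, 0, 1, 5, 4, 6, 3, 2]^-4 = [0, 1, 2, 6, 4, 3, 5, 7]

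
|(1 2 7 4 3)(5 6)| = 10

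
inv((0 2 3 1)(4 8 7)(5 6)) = (0 1 3 2)(4 7 8)(5 6)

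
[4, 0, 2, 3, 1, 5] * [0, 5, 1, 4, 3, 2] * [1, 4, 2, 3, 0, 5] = [3, 1, 4, 0, 5, 2]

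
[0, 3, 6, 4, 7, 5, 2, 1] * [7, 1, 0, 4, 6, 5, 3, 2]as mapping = [0→7, 1→4, 2→3, 3→6, 4→2, 5→5, 6→0, 7→1]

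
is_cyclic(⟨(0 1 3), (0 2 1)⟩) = no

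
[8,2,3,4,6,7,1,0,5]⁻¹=[7,6,1,2,3,8,4,5,0]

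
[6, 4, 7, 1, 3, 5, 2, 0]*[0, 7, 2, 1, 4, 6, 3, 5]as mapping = [0→3, 1→4, 2→5, 3→7, 4→1, 5→6, 6→2, 7→0]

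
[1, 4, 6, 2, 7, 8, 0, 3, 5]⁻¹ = [6, 0, 3, 7, 1, 8, 2, 4, 5]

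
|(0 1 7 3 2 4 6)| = 7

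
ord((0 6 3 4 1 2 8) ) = 7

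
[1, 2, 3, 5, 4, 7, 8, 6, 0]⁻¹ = [8, 0, 1, 2, 4, 3, 7, 5, 6]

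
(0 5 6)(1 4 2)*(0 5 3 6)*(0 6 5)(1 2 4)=(0 3 5 6)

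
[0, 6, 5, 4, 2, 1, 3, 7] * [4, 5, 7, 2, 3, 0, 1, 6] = [4, 1, 0, 3, 7, 5, 2, 6]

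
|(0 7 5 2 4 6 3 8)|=8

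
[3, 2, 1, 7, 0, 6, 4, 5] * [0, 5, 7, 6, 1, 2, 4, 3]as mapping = [0→6, 1→7, 2→5, 3→3, 4→0, 5→4, 6→1, 7→2]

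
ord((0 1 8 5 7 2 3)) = 7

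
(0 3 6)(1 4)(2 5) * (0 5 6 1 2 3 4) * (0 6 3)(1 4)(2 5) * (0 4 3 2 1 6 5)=(0 6 1 5 4)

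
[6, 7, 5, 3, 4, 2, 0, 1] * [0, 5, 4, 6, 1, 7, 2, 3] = [2, 3, 7, 6, 1, 4, 0, 5]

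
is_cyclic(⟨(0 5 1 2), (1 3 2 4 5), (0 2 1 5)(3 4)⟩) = no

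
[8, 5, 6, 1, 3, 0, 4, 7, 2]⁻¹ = [5, 3, 8, 4, 6, 1, 2, 7, 0]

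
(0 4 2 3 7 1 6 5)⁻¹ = (0 5 6 1 7 3 2 4)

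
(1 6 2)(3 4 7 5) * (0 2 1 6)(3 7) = (0 2 6 1)(3 4)(5 7)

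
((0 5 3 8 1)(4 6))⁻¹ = (0 1 8 3 5)(4 6)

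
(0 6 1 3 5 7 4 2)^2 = (0 1 5 4)(2 6 3 7)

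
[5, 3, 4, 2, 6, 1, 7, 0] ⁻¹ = [7, 5, 3, 1, 2, 0, 4, 6] 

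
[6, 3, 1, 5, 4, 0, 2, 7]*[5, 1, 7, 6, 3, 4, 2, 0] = [2, 6, 1, 4, 3, 5, 7, 0]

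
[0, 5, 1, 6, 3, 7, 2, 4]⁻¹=[0, 2, 6, 4, 7, 1, 3, 5]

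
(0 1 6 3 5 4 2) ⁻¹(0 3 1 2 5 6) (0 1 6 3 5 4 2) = (0 4 3 1 5 6) 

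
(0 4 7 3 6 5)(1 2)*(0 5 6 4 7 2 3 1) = (0 7 1 3 4 2)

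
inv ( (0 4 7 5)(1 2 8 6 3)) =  (0 5 7 4)(1 3 6 8 2)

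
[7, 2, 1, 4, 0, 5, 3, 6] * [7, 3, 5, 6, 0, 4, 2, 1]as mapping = [0→1, 1→5, 2→3, 3→0, 4→7, 5→4, 6→6, 7→2]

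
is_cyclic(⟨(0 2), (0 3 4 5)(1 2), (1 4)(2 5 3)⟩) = no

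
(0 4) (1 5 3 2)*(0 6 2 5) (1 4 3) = (0 3 5 1) (2 4 6) 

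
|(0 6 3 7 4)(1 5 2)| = 15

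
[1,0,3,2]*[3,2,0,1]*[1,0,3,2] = [3,2,0,1]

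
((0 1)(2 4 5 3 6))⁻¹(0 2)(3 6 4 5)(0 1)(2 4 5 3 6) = (1 4)(2 5 3 6)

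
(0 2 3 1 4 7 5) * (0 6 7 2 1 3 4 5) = (0 1 5 6 7)(2 4)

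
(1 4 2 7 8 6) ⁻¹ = (1 6 8 7 2 4) 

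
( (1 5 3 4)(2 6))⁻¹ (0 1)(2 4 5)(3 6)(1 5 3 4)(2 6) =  (0 5)(1 3 6)(2 4)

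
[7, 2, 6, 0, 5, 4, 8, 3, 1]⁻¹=[3, 8, 1, 7, 5, 4, 2, 0, 6]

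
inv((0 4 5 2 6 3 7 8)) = (0 8 7 3 6 2 5 4)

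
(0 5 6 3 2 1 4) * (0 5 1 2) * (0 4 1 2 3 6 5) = (0 2 3 4)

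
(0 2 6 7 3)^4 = (0 3 7 6 2)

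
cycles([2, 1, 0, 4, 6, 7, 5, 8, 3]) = (0 2)(3 4 6 5 7 8)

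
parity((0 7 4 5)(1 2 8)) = odd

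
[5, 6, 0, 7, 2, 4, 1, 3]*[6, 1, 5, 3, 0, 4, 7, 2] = [4, 7, 6, 2, 5, 0, 1, 3]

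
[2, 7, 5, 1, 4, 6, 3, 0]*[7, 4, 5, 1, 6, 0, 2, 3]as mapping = [0→5, 1→3, 2→0, 3→4, 4→6, 5→2, 6→1, 7→7]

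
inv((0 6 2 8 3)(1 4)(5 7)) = (0 3 8 2 6)(1 4)(5 7)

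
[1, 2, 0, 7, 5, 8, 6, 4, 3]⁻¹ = [2, 0, 1, 8, 7, 4, 6, 3, 5]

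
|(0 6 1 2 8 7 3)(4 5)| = 14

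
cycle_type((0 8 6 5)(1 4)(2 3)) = 2^2.4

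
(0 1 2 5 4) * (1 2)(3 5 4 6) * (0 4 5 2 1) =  (0 1)(2 5 6 3)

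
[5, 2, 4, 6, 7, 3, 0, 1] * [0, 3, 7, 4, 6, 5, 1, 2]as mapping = [0→5, 1→7, 2→6, 3→1, 4→2, 5→4, 6→0, 7→3]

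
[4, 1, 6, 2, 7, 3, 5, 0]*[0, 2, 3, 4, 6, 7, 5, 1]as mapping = [0→6, 1→2, 2→5, 3→3, 4→1, 5→4, 6→7, 7→0]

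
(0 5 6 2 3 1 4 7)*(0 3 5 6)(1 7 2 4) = (0 6 4 2 5)(3 7)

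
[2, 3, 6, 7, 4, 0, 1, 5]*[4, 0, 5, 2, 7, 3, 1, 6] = [5, 2, 1, 6, 7, 4, 0, 3]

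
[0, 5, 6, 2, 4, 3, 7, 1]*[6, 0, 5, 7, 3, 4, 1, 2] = [6, 4, 1, 5, 3, 7, 2, 0]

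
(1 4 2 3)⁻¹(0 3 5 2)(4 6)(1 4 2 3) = (0 1 5 3)(2 6)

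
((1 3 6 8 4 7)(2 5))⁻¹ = (1 7 4 8 6 3)(2 5)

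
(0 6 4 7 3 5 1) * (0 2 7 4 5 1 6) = (1 2 7 3) (5 6) 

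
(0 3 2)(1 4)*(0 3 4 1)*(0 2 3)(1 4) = (0 1 4 2)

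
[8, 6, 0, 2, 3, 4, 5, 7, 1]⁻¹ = [2, 8, 3, 4, 5, 6, 1, 7, 0]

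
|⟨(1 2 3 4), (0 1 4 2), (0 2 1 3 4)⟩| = 120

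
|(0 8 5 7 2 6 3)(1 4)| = 14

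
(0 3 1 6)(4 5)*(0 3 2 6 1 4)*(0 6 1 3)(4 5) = (0 2 1 3 5 6)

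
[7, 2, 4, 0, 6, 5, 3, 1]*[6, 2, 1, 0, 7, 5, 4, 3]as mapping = [0→3, 1→1, 2→7, 3→6, 4→4, 5→5, 6→0, 7→2]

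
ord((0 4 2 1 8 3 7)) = 7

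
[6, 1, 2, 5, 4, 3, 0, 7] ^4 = [0, 1, 2, 3, 4, 5, 6, 7] 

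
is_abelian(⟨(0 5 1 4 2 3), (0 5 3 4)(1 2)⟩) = no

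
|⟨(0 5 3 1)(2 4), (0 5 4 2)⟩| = 720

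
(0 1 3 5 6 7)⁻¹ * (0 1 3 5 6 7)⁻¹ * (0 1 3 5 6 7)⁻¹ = (0 5)(1 6)(3 7)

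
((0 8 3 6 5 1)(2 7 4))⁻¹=(0 1 5 6 3 8)(2 4 7)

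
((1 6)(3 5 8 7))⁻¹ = (1 6)(3 7 8 5)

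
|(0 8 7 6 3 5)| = 6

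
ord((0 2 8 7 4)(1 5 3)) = 15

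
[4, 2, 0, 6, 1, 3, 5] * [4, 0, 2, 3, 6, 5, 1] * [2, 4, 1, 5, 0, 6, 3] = [3, 1, 0, 4, 2, 5, 6]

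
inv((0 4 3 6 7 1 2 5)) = (0 5 2 1 7 6 3 4)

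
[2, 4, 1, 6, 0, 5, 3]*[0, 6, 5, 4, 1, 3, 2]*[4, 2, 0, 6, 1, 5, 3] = [5, 2, 3, 0, 4, 6, 1]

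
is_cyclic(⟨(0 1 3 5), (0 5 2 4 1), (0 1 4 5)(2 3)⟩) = no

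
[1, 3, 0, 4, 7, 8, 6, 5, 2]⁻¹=[2, 0, 8, 1, 3, 7, 6, 4, 5]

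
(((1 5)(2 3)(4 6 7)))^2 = (4 7 6)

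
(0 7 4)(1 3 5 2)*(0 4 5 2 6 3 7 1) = (0 1 7 5 6 3 2)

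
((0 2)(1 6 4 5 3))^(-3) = (0 2)(1 4 3 6 5)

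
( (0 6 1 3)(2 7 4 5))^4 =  ()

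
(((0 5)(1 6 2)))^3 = (0 5)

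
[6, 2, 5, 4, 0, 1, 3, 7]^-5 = [4, 2, 5, 6, 3, 1, 0, 7]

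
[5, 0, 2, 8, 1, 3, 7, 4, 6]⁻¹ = [1, 4, 2, 5, 7, 0, 8, 6, 3]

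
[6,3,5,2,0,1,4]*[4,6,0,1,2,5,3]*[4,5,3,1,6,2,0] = [1,5,2,4,6,0,3]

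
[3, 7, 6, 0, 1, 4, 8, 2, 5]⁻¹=[3, 4, 7, 0, 5, 8, 2, 1, 6]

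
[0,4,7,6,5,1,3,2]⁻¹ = [0,5,7,6,1,4,3,2]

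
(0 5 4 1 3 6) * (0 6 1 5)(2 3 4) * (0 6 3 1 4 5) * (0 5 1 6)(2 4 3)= (2 6)(4 5)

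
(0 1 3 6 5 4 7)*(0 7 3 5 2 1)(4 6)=(1 5 6 2)(3 4)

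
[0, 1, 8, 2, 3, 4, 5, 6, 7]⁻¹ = [0, 1, 3, 4, 5, 6, 7, 8, 2]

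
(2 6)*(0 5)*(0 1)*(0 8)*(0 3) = (0 5 1 8 3)(2 6)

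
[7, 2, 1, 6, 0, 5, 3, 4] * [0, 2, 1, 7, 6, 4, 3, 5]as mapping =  [0→5, 1→1, 2→2, 3→3, 4→0, 5→4, 6→7, 7→6]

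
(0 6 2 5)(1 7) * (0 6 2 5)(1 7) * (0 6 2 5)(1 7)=(0 5 2 6)(1 7)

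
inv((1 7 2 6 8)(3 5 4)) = (1 8 6 2 7)(3 4 5)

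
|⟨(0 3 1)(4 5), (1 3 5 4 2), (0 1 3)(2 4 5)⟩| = 720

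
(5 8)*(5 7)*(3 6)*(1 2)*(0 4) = (0 4)(1 2)(3 6)(5 8 7)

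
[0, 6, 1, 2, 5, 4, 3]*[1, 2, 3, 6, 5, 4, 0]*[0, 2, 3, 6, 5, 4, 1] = [2, 0, 3, 6, 5, 4, 1]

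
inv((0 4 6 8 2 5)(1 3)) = (0 5 2 8 6 4)(1 3)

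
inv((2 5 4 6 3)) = (2 3 6 4 5)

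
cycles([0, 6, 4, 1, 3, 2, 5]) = (1 6 5 2 4 3)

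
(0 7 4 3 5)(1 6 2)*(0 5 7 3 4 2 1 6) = (0 3 7 2 6 1)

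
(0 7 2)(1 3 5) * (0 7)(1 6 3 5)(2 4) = (1 5 6 3)(2 7 4)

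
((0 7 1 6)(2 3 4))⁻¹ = (0 6 1 7)(2 4 3)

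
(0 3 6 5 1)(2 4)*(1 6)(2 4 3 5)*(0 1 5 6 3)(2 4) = (0 6 4 2)(3 5)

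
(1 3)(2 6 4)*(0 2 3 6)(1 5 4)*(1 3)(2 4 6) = (0 4 1 2)(3 5 6)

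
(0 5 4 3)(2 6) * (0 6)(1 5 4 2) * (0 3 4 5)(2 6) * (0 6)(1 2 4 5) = (0 1 6 2 3 4 5)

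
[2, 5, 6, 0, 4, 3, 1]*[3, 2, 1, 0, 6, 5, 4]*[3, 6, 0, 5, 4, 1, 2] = [6, 1, 4, 5, 2, 3, 0]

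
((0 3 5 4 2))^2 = (0 5 2 3 4)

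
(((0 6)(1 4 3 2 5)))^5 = (0 6)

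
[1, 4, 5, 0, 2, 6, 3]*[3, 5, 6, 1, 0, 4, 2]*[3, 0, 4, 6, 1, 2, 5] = [2, 3, 1, 6, 5, 4, 0]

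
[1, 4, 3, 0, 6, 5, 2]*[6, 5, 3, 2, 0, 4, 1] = [5, 0, 2, 6, 1, 4, 3]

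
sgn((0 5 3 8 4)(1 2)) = -1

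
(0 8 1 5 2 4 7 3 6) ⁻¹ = (0 6 3 7 4 2 5 1 8) 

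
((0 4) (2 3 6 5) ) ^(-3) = (0 4) (2 3 6 5) 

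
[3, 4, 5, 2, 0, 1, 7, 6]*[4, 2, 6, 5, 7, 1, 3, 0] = [5, 7, 1, 6, 4, 2, 0, 3]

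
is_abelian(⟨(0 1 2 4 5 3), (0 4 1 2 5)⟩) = no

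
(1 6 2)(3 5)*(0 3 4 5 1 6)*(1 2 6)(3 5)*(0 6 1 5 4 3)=(0 4)(1 6)(2 5 3)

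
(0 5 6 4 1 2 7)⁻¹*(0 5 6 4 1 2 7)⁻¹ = (0 2 4 5 7 1 6)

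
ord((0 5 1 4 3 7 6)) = 7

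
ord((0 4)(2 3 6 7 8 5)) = 6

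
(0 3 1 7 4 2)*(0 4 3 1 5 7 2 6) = (0 1 2 4 6) (3 5 7) 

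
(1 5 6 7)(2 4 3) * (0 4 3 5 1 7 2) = (0 4 5 6 2 3)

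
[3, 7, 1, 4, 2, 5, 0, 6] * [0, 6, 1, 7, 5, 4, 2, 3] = [7, 3, 6, 5, 1, 4, 0, 2]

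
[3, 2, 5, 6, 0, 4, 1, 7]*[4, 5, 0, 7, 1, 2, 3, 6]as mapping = [0→7, 1→0, 2→2, 3→3, 4→4, 5→1, 6→5, 7→6]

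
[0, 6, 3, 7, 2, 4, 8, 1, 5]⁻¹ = [0, 7, 4, 2, 5, 8, 1, 3, 6]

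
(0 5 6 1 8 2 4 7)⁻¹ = (0 7 4 2 8 1 6 5)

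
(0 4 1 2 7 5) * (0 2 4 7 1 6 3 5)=(0 7)(1 4 6 3 5 2)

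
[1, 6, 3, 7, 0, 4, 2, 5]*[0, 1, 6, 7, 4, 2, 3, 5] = [1, 3, 7, 5, 0, 4, 6, 2]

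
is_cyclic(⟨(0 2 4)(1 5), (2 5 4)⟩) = no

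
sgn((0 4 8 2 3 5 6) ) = 1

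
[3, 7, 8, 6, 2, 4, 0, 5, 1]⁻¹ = [6, 8, 4, 0, 5, 7, 3, 1, 2]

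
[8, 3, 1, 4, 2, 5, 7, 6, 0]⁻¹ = [8, 2, 4, 1, 3, 5, 7, 6, 0]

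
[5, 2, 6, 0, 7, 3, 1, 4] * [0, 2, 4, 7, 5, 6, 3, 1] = [6, 4, 3, 0, 1, 7, 2, 5]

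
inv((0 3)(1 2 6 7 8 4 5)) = (0 3)(1 5 4 8 7 6 2)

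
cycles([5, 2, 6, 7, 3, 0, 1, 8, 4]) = (0 5)(1 2 6)(3 7 8 4)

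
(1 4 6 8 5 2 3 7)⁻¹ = (1 7 3 2 5 8 6 4)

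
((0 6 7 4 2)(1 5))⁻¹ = (0 2 4 7 6)(1 5)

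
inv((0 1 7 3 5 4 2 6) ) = (0 6 2 4 5 3 7 1) 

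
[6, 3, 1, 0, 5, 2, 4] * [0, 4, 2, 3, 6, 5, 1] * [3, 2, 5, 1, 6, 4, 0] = [2, 1, 6, 3, 4, 5, 0]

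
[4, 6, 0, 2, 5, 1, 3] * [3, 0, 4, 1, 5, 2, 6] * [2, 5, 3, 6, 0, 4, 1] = [4, 1, 6, 0, 3, 2, 5]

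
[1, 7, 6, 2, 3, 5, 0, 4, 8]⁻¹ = [6, 0, 3, 4, 7, 5, 2, 1, 8]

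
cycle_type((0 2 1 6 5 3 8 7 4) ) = 9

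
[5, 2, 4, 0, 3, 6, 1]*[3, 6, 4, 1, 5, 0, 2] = [0, 4, 5, 3, 1, 2, 6]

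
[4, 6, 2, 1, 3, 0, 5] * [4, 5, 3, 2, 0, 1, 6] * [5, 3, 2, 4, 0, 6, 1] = [5, 1, 4, 6, 2, 0, 3]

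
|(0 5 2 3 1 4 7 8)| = 8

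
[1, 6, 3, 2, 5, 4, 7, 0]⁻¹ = [7, 0, 3, 2, 5, 4, 1, 6]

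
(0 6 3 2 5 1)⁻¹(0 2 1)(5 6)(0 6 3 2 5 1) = (0 6 5)(1 3)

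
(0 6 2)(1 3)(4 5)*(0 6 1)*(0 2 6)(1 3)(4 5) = (0 3 2)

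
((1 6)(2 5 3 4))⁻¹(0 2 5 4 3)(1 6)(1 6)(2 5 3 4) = (0 5 3 2 4)(1 6)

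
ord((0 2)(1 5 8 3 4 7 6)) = 14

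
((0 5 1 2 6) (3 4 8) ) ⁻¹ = (0 6 2 1 5) (3 8 4) 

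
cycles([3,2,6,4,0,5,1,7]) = (0 3 4)(1 2 6)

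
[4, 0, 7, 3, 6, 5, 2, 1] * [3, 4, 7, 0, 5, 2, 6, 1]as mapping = [0→5, 1→3, 2→1, 3→0, 4→6, 5→2, 6→7, 7→4]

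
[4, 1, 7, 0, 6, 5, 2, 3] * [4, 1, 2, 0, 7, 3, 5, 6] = [7, 1, 6, 4, 5, 3, 2, 0]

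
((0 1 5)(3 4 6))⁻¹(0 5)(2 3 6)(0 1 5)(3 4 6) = (0 1)(2 4 3)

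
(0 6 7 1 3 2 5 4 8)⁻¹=(0 8 4 5 2 3 1 7 6)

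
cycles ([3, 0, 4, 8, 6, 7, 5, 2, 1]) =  (0 3 8 1)(2 4 6 5 7)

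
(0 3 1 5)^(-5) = (0 5 1 3)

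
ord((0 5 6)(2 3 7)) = 3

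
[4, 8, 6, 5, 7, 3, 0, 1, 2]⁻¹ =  [6, 7, 8, 5, 0, 3, 2, 4, 1]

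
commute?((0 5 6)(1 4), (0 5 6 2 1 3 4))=no:(0 5 6)(1 4)*(0 5 6 2 1 3 4)=(0 6 5 2 1)(3 4), (0 5 6 2 1 3 4)*(0 5 6)(1 4)=(0 6 2 4 5)(1 3)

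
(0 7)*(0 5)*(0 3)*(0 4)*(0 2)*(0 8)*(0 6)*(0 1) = (0 7 5 3 4 2 8 6 1)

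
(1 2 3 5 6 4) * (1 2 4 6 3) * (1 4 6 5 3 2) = (1 6 5 2 4)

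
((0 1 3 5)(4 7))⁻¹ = (0 5 3 1)(4 7)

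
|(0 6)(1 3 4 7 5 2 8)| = 14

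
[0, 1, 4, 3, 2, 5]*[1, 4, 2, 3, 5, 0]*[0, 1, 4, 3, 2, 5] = [1, 2, 5, 3, 4, 0]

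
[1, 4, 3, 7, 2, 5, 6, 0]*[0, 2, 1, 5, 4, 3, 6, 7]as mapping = [0→2, 1→4, 2→5, 3→7, 4→1, 5→3, 6→6, 7→0]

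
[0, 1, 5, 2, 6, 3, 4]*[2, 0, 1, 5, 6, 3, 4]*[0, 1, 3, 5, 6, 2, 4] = [3, 0, 5, 1, 6, 2, 4]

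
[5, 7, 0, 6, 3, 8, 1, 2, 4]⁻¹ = [2, 6, 7, 4, 8, 0, 3, 1, 5]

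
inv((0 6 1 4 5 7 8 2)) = (0 2 8 7 5 4 1 6)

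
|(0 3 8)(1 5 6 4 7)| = 15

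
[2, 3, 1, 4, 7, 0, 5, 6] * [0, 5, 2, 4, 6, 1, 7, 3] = [2, 4, 5, 6, 3, 0, 1, 7]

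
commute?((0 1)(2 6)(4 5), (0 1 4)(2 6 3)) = no:(0 1)(2 6)(4 5) * (0 1 4)(2 6 3) = (0 4 5)(2 3), (0 1 4)(2 6 3) * (0 1)(2 6)(4 5) = (1 5 4)(3 6)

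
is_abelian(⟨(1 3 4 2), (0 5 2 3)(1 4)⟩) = no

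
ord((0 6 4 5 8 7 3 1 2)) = 9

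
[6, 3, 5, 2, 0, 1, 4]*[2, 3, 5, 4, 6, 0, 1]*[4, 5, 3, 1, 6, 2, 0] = [5, 6, 4, 2, 3, 1, 0]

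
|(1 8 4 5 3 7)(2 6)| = 6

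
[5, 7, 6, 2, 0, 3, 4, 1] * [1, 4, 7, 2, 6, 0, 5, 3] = [0, 3, 5, 7, 1, 2, 6, 4]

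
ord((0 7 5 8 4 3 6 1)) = 8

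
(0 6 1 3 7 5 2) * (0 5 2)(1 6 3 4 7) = (0 3 1 4 7 2 5)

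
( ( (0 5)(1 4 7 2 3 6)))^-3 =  (0 5)(1 2)(3 4)(6 7)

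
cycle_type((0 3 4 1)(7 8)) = 2.4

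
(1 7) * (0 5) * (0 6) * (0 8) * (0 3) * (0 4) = (0 5 6 8 3 4)(1 7)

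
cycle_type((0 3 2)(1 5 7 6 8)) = 3.5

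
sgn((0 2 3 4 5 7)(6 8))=1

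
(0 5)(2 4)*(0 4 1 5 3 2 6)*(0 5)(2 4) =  (0 3 4 6 5 2 1)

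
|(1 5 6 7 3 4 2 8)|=8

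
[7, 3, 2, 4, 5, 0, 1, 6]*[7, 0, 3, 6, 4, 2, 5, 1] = [1, 6, 3, 4, 2, 7, 0, 5]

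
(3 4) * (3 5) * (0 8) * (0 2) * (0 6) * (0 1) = (0 8 2 6 1)(3 4 5)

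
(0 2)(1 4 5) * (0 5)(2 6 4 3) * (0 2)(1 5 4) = (0 6 1 3)(2 4)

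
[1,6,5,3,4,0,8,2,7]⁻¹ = [5,0,7,3,4,2,1,8,6]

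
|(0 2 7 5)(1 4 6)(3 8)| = 12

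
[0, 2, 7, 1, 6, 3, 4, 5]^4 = [0, 3, 1, 5, 4, 7, 6, 2]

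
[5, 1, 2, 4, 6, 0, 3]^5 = [5, 1, 2, 6, 3, 0, 4]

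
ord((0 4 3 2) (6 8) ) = 4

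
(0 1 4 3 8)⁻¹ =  (0 8 3 4 1)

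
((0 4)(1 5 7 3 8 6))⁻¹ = (0 4)(1 6 8 3 7 5)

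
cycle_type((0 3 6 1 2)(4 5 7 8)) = 4.5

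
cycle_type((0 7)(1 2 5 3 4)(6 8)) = 2^2.5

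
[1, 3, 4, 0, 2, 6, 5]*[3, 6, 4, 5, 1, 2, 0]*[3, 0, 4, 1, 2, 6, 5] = [5, 6, 0, 1, 2, 3, 4]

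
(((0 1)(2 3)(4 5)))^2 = ()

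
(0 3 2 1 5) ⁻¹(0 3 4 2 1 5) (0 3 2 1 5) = (0 3 2 4 1 5) 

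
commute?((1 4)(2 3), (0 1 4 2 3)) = no:(1 4)(2 3)*(0 1 4 2 3) = (0 1 2), (0 1 4 2 3)*(1 4)(2 3) = (0 4 3)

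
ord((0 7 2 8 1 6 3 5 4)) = 9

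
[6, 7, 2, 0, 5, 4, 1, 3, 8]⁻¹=[3, 6, 2, 7, 5, 4, 0, 1, 8]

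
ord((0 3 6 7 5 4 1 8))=8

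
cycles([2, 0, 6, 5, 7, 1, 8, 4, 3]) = (0 2 6 8 3 5 1)(4 7)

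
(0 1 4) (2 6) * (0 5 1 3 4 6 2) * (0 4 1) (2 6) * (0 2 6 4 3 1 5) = (0 1 6 3 5 2 4) 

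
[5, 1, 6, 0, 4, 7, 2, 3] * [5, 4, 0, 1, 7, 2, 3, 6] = [2, 4, 3, 5, 7, 6, 0, 1]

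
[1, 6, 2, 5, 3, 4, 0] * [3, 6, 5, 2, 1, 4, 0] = [6, 0, 5, 4, 2, 1, 3]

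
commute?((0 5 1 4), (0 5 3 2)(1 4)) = no:(0 5 1 4)*(0 5 3 2)(1 4) = (0 3 2)(4 5), (0 5 3 2)(1 4)*(0 5 1 4) = (0 1)(2 5 3)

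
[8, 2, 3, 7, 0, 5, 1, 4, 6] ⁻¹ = [4, 6, 1, 2, 7, 5, 8, 3, 0] 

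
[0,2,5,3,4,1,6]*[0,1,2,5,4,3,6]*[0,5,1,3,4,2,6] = [0,1,3,2,4,5,6]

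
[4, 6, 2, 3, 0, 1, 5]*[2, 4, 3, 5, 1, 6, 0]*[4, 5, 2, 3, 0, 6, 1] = [5, 4, 3, 6, 2, 0, 1]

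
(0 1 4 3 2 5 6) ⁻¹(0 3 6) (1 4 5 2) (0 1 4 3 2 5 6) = (0 1 2) (3 6 5 4) 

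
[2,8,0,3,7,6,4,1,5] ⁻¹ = [2,7,0,3,6,8,5,4,1] 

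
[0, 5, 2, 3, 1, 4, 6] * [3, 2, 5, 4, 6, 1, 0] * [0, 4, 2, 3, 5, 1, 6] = [3, 4, 1, 5, 2, 6, 0]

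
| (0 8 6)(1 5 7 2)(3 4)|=12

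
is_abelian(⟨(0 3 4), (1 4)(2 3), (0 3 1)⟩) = no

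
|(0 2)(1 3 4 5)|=4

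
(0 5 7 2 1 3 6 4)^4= (0 1)(2 4)(3 5)(6 7)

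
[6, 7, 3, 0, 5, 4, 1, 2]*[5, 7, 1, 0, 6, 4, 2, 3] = [2, 3, 0, 5, 4, 6, 7, 1]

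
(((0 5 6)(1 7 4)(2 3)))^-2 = (0 5 6)(1 7 4)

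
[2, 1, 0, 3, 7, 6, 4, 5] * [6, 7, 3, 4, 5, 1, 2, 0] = [3, 7, 6, 4, 0, 2, 5, 1]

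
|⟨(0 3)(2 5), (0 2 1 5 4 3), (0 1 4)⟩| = 720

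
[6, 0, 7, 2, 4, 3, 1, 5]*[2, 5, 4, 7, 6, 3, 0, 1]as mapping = [0→0, 1→2, 2→1, 3→4, 4→6, 5→7, 6→5, 7→3]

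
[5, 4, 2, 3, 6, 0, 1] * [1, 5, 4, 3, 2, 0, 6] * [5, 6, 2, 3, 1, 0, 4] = [5, 2, 1, 3, 4, 6, 0]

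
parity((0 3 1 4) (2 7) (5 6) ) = odd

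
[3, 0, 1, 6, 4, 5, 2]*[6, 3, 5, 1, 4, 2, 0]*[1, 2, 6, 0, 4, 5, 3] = [2, 3, 0, 1, 4, 6, 5]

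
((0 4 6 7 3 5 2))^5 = (0 5 7 4 2 3 6)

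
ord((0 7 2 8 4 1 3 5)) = 8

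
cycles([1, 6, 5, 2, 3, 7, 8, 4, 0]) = (0 1 6 8)(2 5 7 4 3)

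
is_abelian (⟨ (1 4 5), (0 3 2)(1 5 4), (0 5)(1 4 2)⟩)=no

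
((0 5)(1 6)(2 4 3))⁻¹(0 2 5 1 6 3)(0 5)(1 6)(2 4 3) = (0 6 1 2 5 4)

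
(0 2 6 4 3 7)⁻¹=(0 7 3 4 6 2)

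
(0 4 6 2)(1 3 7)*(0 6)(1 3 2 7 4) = (0 1 2 6 7 3 4)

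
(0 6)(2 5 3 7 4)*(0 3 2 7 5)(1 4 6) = (0 1 4 7 6 3 5 2)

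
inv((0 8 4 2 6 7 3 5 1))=(0 1 5 3 7 6 2 4 8)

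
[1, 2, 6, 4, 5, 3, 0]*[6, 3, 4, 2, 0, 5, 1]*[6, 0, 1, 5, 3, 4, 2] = [5, 3, 0, 6, 4, 1, 2]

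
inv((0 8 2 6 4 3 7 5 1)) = (0 1 5 7 3 4 6 2 8)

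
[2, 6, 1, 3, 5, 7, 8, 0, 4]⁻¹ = [7, 2, 0, 3, 8, 4, 1, 5, 6]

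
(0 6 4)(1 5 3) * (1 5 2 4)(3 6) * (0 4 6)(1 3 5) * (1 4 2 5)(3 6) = (0 1 5)(2 3 4)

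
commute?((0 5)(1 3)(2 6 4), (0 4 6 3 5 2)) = no:(0 5)(1 3)(2 6 4)*(0 4 6 3 5 2) = (0 2 3 1 5 4), (0 4 6 3 5 2)*(0 5)(1 3)(2 6 4) = (0 2 5 6 1 3)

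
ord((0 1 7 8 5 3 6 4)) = 8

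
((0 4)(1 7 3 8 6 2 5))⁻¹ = (0 4)(1 5 2 6 8 3 7)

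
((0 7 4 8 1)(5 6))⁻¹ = (0 1 8 4 7)(5 6)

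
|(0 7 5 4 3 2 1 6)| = 8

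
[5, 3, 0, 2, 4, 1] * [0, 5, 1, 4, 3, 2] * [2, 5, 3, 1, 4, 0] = [3, 4, 2, 5, 1, 0]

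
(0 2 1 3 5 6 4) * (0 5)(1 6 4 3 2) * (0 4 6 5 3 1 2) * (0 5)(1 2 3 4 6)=(0 3 6 2)(1 5)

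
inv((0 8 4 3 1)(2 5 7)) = (0 1 3 4 8)(2 7 5)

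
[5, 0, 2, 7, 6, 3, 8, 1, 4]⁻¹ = [1, 7, 2, 5, 8, 0, 4, 3, 6]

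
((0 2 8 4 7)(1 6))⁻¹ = (0 7 4 8 2)(1 6)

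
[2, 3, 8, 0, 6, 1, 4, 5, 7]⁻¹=[3, 5, 0, 1, 6, 7, 4, 8, 2]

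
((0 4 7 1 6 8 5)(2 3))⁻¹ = (0 5 8 6 1 7 4)(2 3)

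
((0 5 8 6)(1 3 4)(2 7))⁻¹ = (0 6 8 5)(1 4 3)(2 7)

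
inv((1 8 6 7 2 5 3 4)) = (1 4 3 5 2 7 6 8)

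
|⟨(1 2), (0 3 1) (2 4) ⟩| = 120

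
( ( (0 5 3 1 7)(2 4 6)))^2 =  (0 3 7 5 1)(2 6 4)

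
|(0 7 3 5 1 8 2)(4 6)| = 14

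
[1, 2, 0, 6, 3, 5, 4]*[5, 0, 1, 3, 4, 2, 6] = [0, 1, 5, 6, 3, 2, 4]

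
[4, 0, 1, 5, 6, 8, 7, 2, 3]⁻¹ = [1, 2, 7, 8, 0, 3, 4, 6, 5]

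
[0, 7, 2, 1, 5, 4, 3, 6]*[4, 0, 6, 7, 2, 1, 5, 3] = [4, 3, 6, 0, 1, 2, 7, 5]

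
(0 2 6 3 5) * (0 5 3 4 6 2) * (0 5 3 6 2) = (0 5 3 6 4 2)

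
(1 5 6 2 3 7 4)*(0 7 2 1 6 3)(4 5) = (0 7 5 3 2)(1 4 6)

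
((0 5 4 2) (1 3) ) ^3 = (0 2 4 5) (1 3) 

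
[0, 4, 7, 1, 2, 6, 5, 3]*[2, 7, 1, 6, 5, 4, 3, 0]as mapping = [0→2, 1→5, 2→0, 3→7, 4→1, 5→3, 6→4, 7→6]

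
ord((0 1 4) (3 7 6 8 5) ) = 15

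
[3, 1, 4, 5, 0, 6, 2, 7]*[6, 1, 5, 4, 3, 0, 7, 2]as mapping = [0→4, 1→1, 2→3, 3→0, 4→6, 5→7, 6→5, 7→2]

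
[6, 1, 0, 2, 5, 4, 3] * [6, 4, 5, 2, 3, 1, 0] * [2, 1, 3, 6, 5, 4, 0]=[2, 5, 0, 4, 1, 6, 3]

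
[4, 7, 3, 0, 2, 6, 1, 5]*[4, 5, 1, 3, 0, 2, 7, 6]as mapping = [0→0, 1→6, 2→3, 3→4, 4→1, 5→7, 6→5, 7→2]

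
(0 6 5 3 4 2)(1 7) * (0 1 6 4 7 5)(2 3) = (0 4 3 7 6)(1 5 2)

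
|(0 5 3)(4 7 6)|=3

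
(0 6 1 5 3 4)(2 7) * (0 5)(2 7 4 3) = (0 6 1)(2 4 5)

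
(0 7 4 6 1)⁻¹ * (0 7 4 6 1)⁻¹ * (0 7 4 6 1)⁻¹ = (0 4 1 7 6)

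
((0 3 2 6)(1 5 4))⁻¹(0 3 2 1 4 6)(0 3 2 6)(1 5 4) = (0 3 2 6 5 1)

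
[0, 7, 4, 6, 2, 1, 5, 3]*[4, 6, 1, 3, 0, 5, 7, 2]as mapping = [0→4, 1→2, 2→0, 3→7, 4→1, 5→6, 6→5, 7→3]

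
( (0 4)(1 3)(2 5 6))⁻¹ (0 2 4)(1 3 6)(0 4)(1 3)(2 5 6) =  (0 4 5)(1 2 3)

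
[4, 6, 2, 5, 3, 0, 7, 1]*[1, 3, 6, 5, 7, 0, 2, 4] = [7, 2, 6, 0, 5, 1, 4, 3]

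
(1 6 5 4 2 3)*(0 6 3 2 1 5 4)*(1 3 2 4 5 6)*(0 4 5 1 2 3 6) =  (0 2 5 4 6 1 3) 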